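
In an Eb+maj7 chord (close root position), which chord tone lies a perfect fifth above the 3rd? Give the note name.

D

Spelling the chord: Eb–G–B–D.
The 3rd is G. A perfect fifth above G is D.
D is the chord's 7th.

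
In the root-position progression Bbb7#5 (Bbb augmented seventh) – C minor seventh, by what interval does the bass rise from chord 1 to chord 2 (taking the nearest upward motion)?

The roots are Bbb and C.
From Bbb to C: 3 semitones over a second = augmented.

augmented second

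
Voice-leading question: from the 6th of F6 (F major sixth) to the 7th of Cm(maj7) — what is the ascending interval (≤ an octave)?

major sixth

F6 (F major sixth) has D as its 6th, and Cm(maj7) has B as its 7th.
Counting 6 letters and 9 half steps from D gives a major sixth.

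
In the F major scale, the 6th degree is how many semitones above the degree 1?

The scale is F G A Bb C D E.
F up to D is a major sixth — 9 semitones.

9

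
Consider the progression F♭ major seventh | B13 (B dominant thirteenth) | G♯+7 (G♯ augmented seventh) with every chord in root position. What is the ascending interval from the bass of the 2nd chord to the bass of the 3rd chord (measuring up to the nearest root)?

major 6th

The roots are B and G♯.
From B to G♯ is 9 semitones, exactly the major sixth.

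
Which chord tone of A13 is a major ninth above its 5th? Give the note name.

The chord tones of A13 are A-C#-E-G-B-F#.
The 5th is E. A major ninth above E is F#.
F# is the chord's 13th.

F#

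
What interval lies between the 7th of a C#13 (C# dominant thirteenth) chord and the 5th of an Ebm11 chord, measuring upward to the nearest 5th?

diminished octave

The 7th of C#13 (C# dominant thirteenth) is B; the 5th of Ebm11 is Bb.
8 letter names make it an octave; at 11 semitones (a half step narrower than perfect) the quality is diminished.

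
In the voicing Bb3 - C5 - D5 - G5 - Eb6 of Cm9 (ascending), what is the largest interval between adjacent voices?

major ninth

Adjacent intervals: Bb3→C5 = major ninth; C5→D5 = major second; D5→G5 = perfect fourth; G5→Eb6 = minor sixth.
The largest is Bb3 to C5, a major ninth (14 semitones).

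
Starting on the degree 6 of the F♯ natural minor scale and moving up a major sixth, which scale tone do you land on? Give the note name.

The scale is F♯ G♯ A B C♯ D E.
The degree 6 is D; a major sixth above that is B — scale degree 4.

B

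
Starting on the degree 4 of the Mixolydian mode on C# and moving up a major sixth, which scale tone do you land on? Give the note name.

D#

The scale is C# D# E# F# G# A# B.
The degree 4 is F#; a major sixth above that is D# — scale degree 2.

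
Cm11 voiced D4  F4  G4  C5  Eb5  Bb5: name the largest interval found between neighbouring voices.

Adjacent intervals: D4→F4 = minor third; F4→G4 = major second; G4→C5 = perfect fourth; C5→Eb5 = minor third; Eb5→Bb5 = perfect fifth.
The largest is Eb5 to Bb5, a perfect fifth (7 semitones).

P5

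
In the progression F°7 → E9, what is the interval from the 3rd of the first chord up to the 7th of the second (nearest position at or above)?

augmented fourth

F°7 has A♭ as its 3rd, and E9 has D as its 7th.
A♭ up to D is 6 semitones, a half step wider than a perfect fourth, so the interval is augmented.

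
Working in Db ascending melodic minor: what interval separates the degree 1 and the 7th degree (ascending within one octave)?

M7

The scale runs Db Eb Fb Gb Ab Bb C.
Degree 1 = Db; 7th scale degree = C.
Db up to C spans 7 letter names and 11 semitones — a major seventh.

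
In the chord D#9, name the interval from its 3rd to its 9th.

minor seventh

Spelling the chord: D#-F##-A#-C#-E#.
So we need the interval from F## up to E#.
From F## to E#: 10 semitones over a seventh = minor.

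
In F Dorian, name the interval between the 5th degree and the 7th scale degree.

m3

Spelling F Dorian: F G A♭ B♭ C D E♭.
So we need the interval from C up to E♭.
3 letter names make it a third; at 3 semitones (a half step narrower than major) the quality is minor.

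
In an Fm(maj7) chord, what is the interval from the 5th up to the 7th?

The chord tones of FmM7 (F minor-major seventh) are F, Ab, C, E.
So we need the interval from C up to E.
From C to E is 4 semitones, exactly the major third.

major third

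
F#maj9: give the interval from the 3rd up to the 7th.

F#maj9: F#, A#, C#, E#, G#.
That puts A# below E#.
A# up to E# spans 5 letter names and 7 semitones — a perfect fifth.

perfect fifth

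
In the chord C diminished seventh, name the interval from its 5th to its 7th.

minor third

The chord tones of C°7 are C-Eb-Gb-Bbb.
So we need the interval from Gb up to Bbb.
Gb up to Bbb is 3 semitones, a half step narrower than a major third, so the interval is minor.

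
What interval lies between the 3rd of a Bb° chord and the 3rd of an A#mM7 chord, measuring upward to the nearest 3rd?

augmented seventh

The 3rd of Bb° is Db; the 3rd of A#mM7 is C#.
7 letter names make it a seventh; at 12 semitones (a half step wider than major) the quality is augmented.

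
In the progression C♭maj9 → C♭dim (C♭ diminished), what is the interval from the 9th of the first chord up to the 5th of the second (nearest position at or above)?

C♭maj9 has D♭ as its 9th, and C♭dim (C♭ diminished) has G𝄫 as its 5th.
D♭ up to G𝄫 is 4 semitones, a half step narrower than a perfect fourth, so the interval is diminished.

diminished fourth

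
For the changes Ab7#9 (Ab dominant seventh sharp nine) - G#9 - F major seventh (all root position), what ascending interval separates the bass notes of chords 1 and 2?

The roots are Ab and G#.
7 letter names make it a seventh; at 12 semitones (a half step wider than major) the quality is augmented.

augmented 7th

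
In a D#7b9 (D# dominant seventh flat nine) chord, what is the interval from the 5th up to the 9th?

D#7b9 (D# dominant seventh flat nine): D#-F##-A#-C#-E.
The 5th is A# and the 9th is E.
From A# to E: 6 semitones over a fifth = diminished.

d5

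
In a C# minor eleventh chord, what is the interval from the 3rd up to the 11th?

major ninth

The chord tones of C# minor eleventh are C#-E-G#-B-D#-F#.
The 3rd is E and the 11th is F#.
From E to F# is 14 semitones, exactly the major ninth.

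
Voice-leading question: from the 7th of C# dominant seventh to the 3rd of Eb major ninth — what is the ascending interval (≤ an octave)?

C# dominant seventh has B as its 7th, and Eb major ninth has G as its 3rd.
6 letter names make it a sixth; at 8 semitones (a half step narrower than major) the quality is minor.

m6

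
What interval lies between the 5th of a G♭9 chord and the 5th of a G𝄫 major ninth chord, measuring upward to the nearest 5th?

diminished octave

The 5th of G♭9 is D♭; the 5th of G𝄫 major ninth is D𝄫.
D♭ up to D𝄫 is 11 semitones, a half step narrower than a perfect octave, so the interval is diminished.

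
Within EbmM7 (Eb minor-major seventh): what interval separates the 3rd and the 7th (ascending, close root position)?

A5

Ebm(maj7) (Eb minor-major seventh) is spelled Eb-Gb-Bb-D.
So we need the interval from Gb up to D.
From Gb to D: 8 semitones over a fifth = augmented.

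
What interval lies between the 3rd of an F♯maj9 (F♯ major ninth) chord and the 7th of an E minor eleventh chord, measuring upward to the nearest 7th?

d4

F♯maj9 (F♯ major ninth) has A♯ as its 3rd, and E minor eleventh has D as its 7th.
4 letter names make it a fourth; at 4 semitones (a half step narrower than perfect) the quality is diminished.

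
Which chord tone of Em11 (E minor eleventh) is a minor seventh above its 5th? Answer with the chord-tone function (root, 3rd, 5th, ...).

Em11 (E minor eleventh) is spelled E G B D F♯ A.
The 5th is B. A minor seventh above B is A.
A is the chord's 11th.

11th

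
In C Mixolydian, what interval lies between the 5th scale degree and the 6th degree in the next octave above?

C mixolydian: C D E F G A Bb.
5th scale degree = G; scale degree 6 (up an octave) = A.
G up to A spans 9 letter names and 14 semitones — a major ninth.

major ninth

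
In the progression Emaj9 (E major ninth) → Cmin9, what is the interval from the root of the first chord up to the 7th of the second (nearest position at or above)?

Emaj9 (E major ninth) has E as its root, and Cmin9 has Bb as its 7th.
From E to Bb: 6 semitones over a fifth = diminished.

diminished fifth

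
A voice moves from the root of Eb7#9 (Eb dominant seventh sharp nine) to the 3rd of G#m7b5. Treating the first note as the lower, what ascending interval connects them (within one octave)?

Eb7#9 (Eb dominant seventh sharp nine) has Eb as its root, and G#m7b5 has B as its 3rd.
5 letter names make it a fifth; at 8 semitones (a half step wider than perfect) the quality is augmented.

augmented 5th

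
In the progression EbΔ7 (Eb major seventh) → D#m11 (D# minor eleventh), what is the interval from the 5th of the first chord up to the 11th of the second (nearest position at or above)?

augmented sixth

EbΔ7 (Eb major seventh) has Bb as its 5th, and D#m11 (D# minor eleventh) has G# as its 11th.
From Bb to G#: 10 semitones over a sixth = augmented.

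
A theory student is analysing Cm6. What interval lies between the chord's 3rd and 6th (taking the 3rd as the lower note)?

A4

The chord tones of Cmin6 are C, Eb, G, A.
So we need the interval from Eb up to A.
From Eb to A: 6 semitones over a fourth = augmented.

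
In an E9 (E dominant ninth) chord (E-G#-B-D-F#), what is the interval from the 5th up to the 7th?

The 5th is B and the 7th is D.
From B to D: 3 semitones over a third = minor.

minor third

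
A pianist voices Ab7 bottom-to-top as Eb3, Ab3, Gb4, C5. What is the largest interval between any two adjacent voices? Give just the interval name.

Adjacent intervals: Eb3→Ab3 = perfect fourth; Ab3→Gb4 = minor seventh; Gb4→C5 = augmented fourth.
The largest is Ab3 to Gb4, a minor seventh (10 semitones).

minor seventh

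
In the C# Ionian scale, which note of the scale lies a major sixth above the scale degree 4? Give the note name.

The scale is C# D# E# F# G# A# B#.
The scale degree 4 is F#; a major sixth above that is D# — scale degree 2.

D#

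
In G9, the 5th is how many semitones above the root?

G9 is spelled G-B-D-F-A.
G to D is a perfect fifth: 7 semitones.

7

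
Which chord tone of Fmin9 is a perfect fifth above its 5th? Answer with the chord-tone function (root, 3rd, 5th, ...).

9th

The chord tones of Fmin9 are F–Ab–C–Eb–G.
The 5th is C. A perfect fifth above C is G.
G is the chord's 9th.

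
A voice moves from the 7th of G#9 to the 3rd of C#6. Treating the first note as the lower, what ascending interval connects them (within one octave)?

major 7th

The 7th of G#9 is F#; the 3rd of C#6 is E#.
From F# to E# is 11 semitones, exactly the major seventh.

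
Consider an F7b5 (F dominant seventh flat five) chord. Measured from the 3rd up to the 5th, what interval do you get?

d3

Spelling the chord: F, A, C♭, E♭.
3rd = A; 5th = C♭.
A up to C♭ is 2 semitones, a whole step narrower than a major third, so the interval is diminished.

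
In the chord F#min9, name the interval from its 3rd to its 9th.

major 7th

The chord tones of F#m9 are F#-A-C#-E-G#.
The 3rd is A and the 9th is G#.
A up to G# spans 7 letter names and 11 semitones — a major seventh.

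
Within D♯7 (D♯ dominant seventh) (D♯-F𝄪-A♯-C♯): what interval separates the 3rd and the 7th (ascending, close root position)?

diminished fifth

The 3rd is F𝄪 and the 7th is C♯.
5 letter names make it a fifth; at 6 semitones (a half step narrower than perfect) the quality is diminished.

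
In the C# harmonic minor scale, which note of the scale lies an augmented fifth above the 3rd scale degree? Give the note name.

B#

The scale is C# D# E F# G# A B#.
The 3rd scale degree is E; an augmented fifth above that is B# — scale degree 7.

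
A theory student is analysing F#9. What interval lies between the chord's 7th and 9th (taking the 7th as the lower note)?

F#9 is spelled F#–A#–C#–E–G#.
So we need the interval from E up to G#.
From E to G# is 4 semitones, exactly the major third.

major third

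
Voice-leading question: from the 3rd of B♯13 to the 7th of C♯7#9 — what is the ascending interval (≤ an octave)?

B♯13 has D𝄪 as its 3rd, and C♯7#9 has B as its 7th.
From D𝄪 to B: 7 semitones over a sixth = diminished.

diminished sixth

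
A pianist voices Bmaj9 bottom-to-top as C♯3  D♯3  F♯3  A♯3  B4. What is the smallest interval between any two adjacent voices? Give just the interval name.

major second

Adjacent intervals: C♯3→D♯3 = major second; D♯3→F♯3 = minor third; F♯3→A♯3 = major third; A♯3→B4 = minor ninth.
The smallest is C♯3 to D♯3, a major second (2 semitones).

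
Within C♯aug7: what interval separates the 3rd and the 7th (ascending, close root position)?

diminished fifth

The chord tones of C♯ augmented seventh are C♯-E♯-G𝄪-B.
That puts E♯ below B.
From E♯ to B: 6 semitones over a fifth = diminished.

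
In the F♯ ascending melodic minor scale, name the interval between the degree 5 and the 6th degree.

major 2nd

Spelling the F♯ ascending melodic minor scale: F♯ G♯ A B C♯ D♯ E♯.
Degree 5 = C♯; degree 6 = D♯.
From C♯ to D♯ is 2 semitones, exactly the major second.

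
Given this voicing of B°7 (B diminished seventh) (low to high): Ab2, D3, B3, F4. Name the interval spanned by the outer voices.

The outer voices are Ab2 and F4.
Ab up to F spans 13 letter names and 21 semitones — a major thirteenth.

major 13th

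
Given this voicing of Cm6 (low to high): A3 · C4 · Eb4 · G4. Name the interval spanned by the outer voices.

minor seventh

The outer voices are A3 and G4.
7 letter names make it a seventh; at 10 semitones (a half step narrower than major) the quality is minor.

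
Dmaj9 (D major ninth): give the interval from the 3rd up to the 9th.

m7

Spelling the chord: D F♯ A C♯ E.
3rd = F♯; 9th = E.
F♯ up to E is 10 semitones, a half step narrower than a major seventh, so the interval is minor.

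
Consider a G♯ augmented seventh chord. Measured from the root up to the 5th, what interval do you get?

augmented fifth

The chord tones of G♯ augmented seventh are G♯–B♯–D𝄪–F♯.
So we need the interval from G♯ up to D𝄪.
G♯ up to D𝄪 is 8 semitones, a half step wider than a perfect fifth, so the interval is augmented.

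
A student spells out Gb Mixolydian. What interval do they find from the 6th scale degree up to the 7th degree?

Gb mixolydian: Gb Ab Bb Cb Db Eb Fb.
The 6th scale degree is Eb and the degree 7 is Fb.
2 letter names make it a second; at 1 semitone (a half step narrower than major) the quality is minor.

minor second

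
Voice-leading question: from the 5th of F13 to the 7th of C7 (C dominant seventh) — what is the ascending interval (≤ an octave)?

F13 has C as its 5th, and C7 (C dominant seventh) has B♭ as its 7th.
7 letter names make it a seventh; at 10 semitones (a half step narrower than major) the quality is minor.

minor seventh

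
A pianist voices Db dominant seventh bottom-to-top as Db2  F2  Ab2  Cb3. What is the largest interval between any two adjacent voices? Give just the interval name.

major 3rd

Adjacent intervals: Db2→F2 = major third; F2→Ab2 = minor third; Ab2→Cb3 = minor third.
The largest is Db2 to F2, a major third (4 semitones).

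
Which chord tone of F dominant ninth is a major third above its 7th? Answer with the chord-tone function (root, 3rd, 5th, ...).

9th

Spelling the chord: F A C Eb G.
The 7th is Eb. A major third above Eb is G.
G is the chord's 9th.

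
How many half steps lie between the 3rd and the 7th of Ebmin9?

Eb minor ninth: Eb–Gb–Bb–Db–F.
Gb to Db is a perfect fifth: 7 semitones.

7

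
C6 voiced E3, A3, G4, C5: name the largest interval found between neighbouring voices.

Adjacent intervals: E3→A3 = perfect fourth; A3→G4 = minor seventh; G4→C5 = perfect fourth.
The largest is A3 to G4, a minor seventh (10 semitones).

minor seventh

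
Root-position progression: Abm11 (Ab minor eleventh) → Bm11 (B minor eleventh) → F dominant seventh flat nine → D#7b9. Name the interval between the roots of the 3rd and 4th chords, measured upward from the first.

The roots are F and D#.
6 letter names make it a sixth; at 10 semitones (a half step wider than major) the quality is augmented.

A6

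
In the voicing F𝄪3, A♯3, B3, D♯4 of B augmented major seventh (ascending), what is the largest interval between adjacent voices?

major third

Adjacent intervals: F𝄪3→A♯3 = minor third; A♯3→B3 = minor second; B3→D♯4 = major third.
The largest is B3 to D♯4, a major third (4 semitones).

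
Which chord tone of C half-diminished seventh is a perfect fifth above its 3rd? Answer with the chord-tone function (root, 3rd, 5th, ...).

7th

C half-diminished seventh is spelled C Eb Gb Bb.
The 3rd is Eb. A perfect fifth above Eb is Bb.
Bb is the chord's 7th.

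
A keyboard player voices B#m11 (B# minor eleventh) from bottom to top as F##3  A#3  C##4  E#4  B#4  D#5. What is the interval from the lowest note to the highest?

minor thirteenth

The outer voices are F##3 and D#5.
13 letter names make it a thirteenth; at 20 semitones (a half step narrower than major) the quality is minor.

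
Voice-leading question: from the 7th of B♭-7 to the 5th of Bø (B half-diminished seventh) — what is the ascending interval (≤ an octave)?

major 6th

The 7th of B♭-7 is A♭; the 5th of Bø (B half-diminished seventh) is F.
Counting 6 letters and 9 half steps from A♭ gives a major sixth.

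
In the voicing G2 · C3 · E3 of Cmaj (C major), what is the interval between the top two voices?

major 3rd

Those voices are C3 and E3.
C up to E spans 3 letter names and 4 semitones — a major third.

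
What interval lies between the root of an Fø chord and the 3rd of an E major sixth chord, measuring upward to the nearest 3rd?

augmented second

The root of Fø is F; the 3rd of E major sixth is G♯.
2 letter names make it a second; at 3 semitones (a half step wider than major) the quality is augmented.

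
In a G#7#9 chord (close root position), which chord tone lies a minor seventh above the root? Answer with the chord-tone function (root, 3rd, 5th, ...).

7th

Spelling the chord: G#–B#–D#–F#–A##.
The root is G#. A minor seventh above G# is F#.
F# is the chord's 7th.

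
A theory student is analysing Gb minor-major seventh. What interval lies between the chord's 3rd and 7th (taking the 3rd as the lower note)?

Spelling the chord: Gb Bbb Db F.
The 3rd is Bbb and the 7th is F.
5 letter names make it a fifth; at 8 semitones (a half step wider than perfect) the quality is augmented.

augmented fifth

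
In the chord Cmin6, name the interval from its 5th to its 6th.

Cm6 (C minor sixth) is spelled C Eb G A.
5th = G; 6th = A.
Counting 2 letters and 2 half steps from G gives a major second.

major second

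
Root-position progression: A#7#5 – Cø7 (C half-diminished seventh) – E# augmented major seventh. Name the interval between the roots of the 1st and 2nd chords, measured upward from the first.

diminished 3rd

The roots are A# and C.
3 letter names make it a third; at 2 semitones (a whole step narrower than major) the quality is diminished.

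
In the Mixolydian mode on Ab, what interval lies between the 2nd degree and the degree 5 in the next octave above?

perfect eleventh

Spelling the Mixolydian mode on Ab: Ab Bb C Db Eb F Gb.
2nd degree = Bb; scale degree 5 (up an octave) = Eb.
From Bb to Eb is 17 semitones, exactly the perfect eleventh.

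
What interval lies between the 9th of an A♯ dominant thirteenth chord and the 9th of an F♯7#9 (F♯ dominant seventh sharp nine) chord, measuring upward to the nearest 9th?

major 6th

The 9th of A♯ dominant thirteenth is B♯; the 9th of F♯7#9 (F♯ dominant seventh sharp nine) is G𝄪.
B♯ up to G𝄪 spans 6 letter names and 9 semitones — a major sixth.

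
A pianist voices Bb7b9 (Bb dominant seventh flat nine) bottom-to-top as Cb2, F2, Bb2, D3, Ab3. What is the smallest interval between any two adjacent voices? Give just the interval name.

major 3rd

Adjacent intervals: Cb2→F2 = augmented fourth; F2→Bb2 = perfect fourth; Bb2→D3 = major third; D3→Ab3 = diminished fifth.
The smallest is Bb2 to D3, a major third (4 semitones).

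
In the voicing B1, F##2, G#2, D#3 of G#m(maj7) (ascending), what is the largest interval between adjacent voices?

Adjacent intervals: B1→F##2 = augmented fifth; F##2→G#2 = minor second; G#2→D#3 = perfect fifth.
The largest is B1 to F##2, an augmented fifth (8 semitones).

augmented fifth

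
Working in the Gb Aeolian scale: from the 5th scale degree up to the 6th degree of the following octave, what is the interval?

The scale runs Gb Ab Bbb Cb Db Ebb Fb.
5th scale degree = Db; degree 6 (up an octave) = Ebb.
Db up to Ebb is 13 semitones, a half step narrower than a major ninth, so the interval is minor.

minor 9th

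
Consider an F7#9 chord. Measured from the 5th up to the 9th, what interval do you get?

F7#9 is spelled F-A-C-E♭-G♯.
The 5th is C and the 9th is G♯.
5 letter names make it a fifth; at 8 semitones (a half step wider than perfect) the quality is augmented.

augmented fifth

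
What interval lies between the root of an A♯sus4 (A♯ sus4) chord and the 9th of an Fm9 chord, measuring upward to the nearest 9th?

A♯sus4 (A♯ sus4) has A♯ as its root, and Fm9 has G as its 9th.
From A♯ to G: 9 semitones over a seventh = diminished.

diminished seventh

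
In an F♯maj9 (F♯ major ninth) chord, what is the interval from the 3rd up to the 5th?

Spelling the chord: F♯, A♯, C♯, E♯, G♯.
The 3rd is A♯ and the 5th is C♯.
A♯ up to C♯ is 3 semitones, a half step narrower than a major third, so the interval is minor.

minor third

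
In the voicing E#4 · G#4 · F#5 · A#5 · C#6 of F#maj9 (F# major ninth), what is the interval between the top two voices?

Those voices are A#5 and C#6.
A# up to C# is 3 semitones, a half step narrower than a major third, so the interval is minor.

minor 3rd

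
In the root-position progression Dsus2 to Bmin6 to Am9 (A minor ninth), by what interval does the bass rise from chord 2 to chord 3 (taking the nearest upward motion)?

minor seventh

The roots are B and A.
B up to A is 10 semitones, a half step narrower than a major seventh, so the interval is minor.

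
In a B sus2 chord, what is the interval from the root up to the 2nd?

Bsus2 (B sus2): B, C#, F#.
So we need the interval from B up to C#.
B up to C# spans 2 letter names and 2 semitones — a major second.

major second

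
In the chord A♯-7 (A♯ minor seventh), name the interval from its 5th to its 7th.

minor third

A♯min7: A♯–C♯–E♯–G♯.
That puts E♯ below G♯.
E♯ up to G♯ is 3 semitones, a half step narrower than a major third, so the interval is minor.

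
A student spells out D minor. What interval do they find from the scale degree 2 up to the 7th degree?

m6

The scale runs D E F G A Bb C.
Scale degree 2 = E; scale degree 7 = C.
6 letter names make it a sixth; at 8 semitones (a half step narrower than major) the quality is minor.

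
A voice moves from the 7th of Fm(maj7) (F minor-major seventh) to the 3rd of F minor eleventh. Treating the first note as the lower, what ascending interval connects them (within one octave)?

The 7th of Fm(maj7) (F minor-major seventh) is E; the 3rd of F minor eleventh is Ab.
From E to Ab: 4 semitones over a fourth = diminished.

d4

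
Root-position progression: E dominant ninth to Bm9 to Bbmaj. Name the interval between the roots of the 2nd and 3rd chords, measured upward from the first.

The roots are B and Bb.
8 letter names make it an octave; at 11 semitones (a half step narrower than perfect) the quality is diminished.

diminished 8th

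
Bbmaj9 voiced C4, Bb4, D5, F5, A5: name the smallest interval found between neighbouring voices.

minor third

Adjacent intervals: C4→Bb4 = minor seventh; Bb4→D5 = major third; D5→F5 = minor third; F5→A5 = major third.
The smallest is D5 to F5, a minor third (3 semitones).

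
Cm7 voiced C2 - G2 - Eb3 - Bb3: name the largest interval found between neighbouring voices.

Adjacent intervals: C2→G2 = perfect fifth; G2→Eb3 = minor sixth; Eb3→Bb3 = perfect fifth.
The largest is G2 to Eb3, a minor sixth (8 semitones).

minor sixth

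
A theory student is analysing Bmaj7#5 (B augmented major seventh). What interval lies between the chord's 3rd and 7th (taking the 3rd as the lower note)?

perfect fifth

B+maj7 is spelled B D♯ F𝄪 A♯.
3rd = D♯; 7th = A♯.
From D♯ to A♯ is 7 semitones, exactly the perfect fifth.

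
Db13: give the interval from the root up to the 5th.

perfect fifth

Db13 is spelled Db-F-Ab-Cb-Eb-Bb.
The root is Db and the 5th is Ab.
From Db to Ab is 7 semitones, exactly the perfect fifth.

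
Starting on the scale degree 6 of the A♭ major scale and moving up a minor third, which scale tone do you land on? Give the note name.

The scale is A♭ B♭ C D♭ E♭ F G.
The scale degree 6 is F; a minor third above that is A♭ — scale degree 1.

Ab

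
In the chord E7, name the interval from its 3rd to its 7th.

The chord tones of E dominant seventh are E-G♯-B-D.
The 3rd is G♯ and the 7th is D.
5 letter names make it a fifth; at 6 semitones (a half step narrower than perfect) the quality is diminished.
That tritone between 3rd and 7th is what gives the dominant seventh its pull toward resolution.

diminished 5th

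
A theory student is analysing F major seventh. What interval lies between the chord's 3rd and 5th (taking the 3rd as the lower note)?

m3

The chord tones of F major seventh are F–A–C–E.
That puts A below C.
From A to C: 3 semitones over a third = minor.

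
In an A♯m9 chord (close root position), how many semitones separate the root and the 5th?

7

The chord tones of A♯m9 (A♯ minor ninth) are A♯ C♯ E♯ G♯ B♯.
A♯ to E♯ is a perfect fifth: 7 semitones.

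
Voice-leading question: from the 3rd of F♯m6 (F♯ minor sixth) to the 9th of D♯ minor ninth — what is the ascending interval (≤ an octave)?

F♯m6 (F♯ minor sixth) has A as its 3rd, and D♯ minor ninth has E♯ as its 9th.
From A to E♯: 8 semitones over a fifth = augmented.

augmented 5th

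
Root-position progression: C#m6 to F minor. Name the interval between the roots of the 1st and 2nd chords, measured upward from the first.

The roots are C# and F.
C# up to F is 4 semitones, a half step narrower than a perfect fourth, so the interval is diminished.

diminished fourth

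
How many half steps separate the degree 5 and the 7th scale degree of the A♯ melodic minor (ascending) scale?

The scale is A♯ B♯ C♯ D♯ E♯ F𝄪 G𝄪.
E♯ up to G𝄪 is a major third — 4 semitones.

4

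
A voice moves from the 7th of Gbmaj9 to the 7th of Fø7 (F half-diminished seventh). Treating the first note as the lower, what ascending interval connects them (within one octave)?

minor seventh

The 7th of Gbmaj9 is F; the 7th of Fø7 (F half-diminished seventh) is Eb.
7 letter names make it a seventh; at 10 semitones (a half step narrower than major) the quality is minor.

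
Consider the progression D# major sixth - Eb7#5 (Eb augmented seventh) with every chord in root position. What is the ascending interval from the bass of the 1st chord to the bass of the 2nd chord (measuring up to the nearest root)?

The roots are D# and Eb.
D# up to Eb is 0 semitones, a whole step narrower than a major second, so the interval is diminished.

d2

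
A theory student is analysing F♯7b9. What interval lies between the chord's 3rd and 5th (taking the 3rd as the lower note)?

F♯7b9: F♯-A♯-C♯-E-G.
That puts A♯ below C♯.
A♯ up to C♯ is 3 semitones, a half step narrower than a major third, so the interval is minor.

minor third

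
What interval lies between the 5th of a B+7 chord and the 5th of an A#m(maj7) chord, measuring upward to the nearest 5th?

B+7 has F## as its 5th, and A#m(maj7) has E# as its 5th.
From F## to E#: 10 semitones over a seventh = minor.

m7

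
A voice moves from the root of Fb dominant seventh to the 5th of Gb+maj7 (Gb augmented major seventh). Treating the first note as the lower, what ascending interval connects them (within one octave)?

Fb dominant seventh has Fb as its root, and Gb+maj7 (Gb augmented major seventh) has D as its 5th.
Fb up to D is 10 semitones, a half step wider than a major sixth, so the interval is augmented.

augmented sixth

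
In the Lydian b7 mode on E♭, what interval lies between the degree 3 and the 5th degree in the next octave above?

minor tenth

E♭ lydian dominant: E♭ F G A B♭ C D♭.
That puts G below B♭.
G up to B♭ is 15 semitones, a half step narrower than a major tenth, so the interval is minor.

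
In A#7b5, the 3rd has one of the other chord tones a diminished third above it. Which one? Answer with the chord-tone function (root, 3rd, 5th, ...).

The chord tones of A#7b5 are A#–C##–E–G#.
The 3rd is C##. A diminished third above C## is E.
E is the chord's 5th.

5th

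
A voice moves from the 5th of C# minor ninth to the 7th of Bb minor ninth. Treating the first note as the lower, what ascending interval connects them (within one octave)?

diminished second

C# minor ninth has G# as its 5th, and Bb minor ninth has Ab as its 7th.
G# up to Ab is 0 semitones, a whole step narrower than a major second, so the interval is diminished.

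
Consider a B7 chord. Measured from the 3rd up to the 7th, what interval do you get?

B7 is spelled B, D#, F#, A.
So we need the interval from D# up to A.
5 letter names make it a fifth; at 6 semitones (a half step narrower than perfect) the quality is diminished.
That tritone between 3rd and 7th is what gives the dominant seventh its pull toward resolution.

diminished fifth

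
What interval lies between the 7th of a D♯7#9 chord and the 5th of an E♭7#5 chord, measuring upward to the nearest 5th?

minor 7th

D♯7#9 has C♯ as its 7th, and E♭7#5 has B as its 5th.
C♯ up to B is 10 semitones, a half step narrower than a major seventh, so the interval is minor.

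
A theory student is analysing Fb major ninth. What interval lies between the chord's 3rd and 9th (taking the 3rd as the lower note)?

minor 7th

Fbmaj9: Fb–Ab–Cb–Eb–Gb.
3rd = Ab; 9th = Gb.
From Ab to Gb: 10 semitones over a seventh = minor.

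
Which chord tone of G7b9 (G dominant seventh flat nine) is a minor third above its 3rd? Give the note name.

D

The chord tones of G7b9 are G-B-D-F-Ab.
The 3rd is B. A minor third above B is D.
D is the chord's 5th.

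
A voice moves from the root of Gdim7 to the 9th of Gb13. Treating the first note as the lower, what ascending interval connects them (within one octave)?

Gdim7 has G as its root, and Gb13 has Ab as its 9th.
G up to Ab is 1 semitone, a half step narrower than a major second, so the interval is minor.

minor second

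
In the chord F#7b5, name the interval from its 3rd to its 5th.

F#7b5 (F# dominant seventh flat five): F#–A#–C–E.
So we need the interval from A# up to C.
A# up to C is 2 semitones, a whole step narrower than a major third, so the interval is diminished.

diminished third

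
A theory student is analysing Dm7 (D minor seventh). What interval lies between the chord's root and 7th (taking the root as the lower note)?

D-7 (D minor seventh): D-F-A-C.
So we need the interval from D up to C.
From D to C: 10 semitones over a seventh = minor.

minor 7th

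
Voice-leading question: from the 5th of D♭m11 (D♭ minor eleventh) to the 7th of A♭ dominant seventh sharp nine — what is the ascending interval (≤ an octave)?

minor 7th

The 5th of D♭m11 (D♭ minor eleventh) is A♭; the 7th of A♭ dominant seventh sharp nine is G♭.
From A♭ to G♭: 10 semitones over a seventh = minor.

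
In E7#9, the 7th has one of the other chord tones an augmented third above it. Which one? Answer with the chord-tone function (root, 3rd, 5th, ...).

9th

E dominant seventh sharp nine: E G# B D F##.
The 7th is D. An augmented third above D is F##.
F## is the chord's 9th.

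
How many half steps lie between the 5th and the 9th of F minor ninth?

7

The chord tones of Fm9 are F-Ab-C-Eb-G.
C to G is a perfect fifth: 7 semitones.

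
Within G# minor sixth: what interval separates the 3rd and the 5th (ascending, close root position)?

G#min6 (G# minor sixth): G#-B-D#-E#.
So we need the interval from B up to D#.
B up to D# spans 3 letter names and 4 semitones — a major third.

major third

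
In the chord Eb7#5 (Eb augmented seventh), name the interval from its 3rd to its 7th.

Ebaug7 (Eb augmented seventh): Eb, G, B, Db.
3rd = G; 7th = Db.
5 letter names make it a fifth; at 6 semitones (a half step narrower than perfect) the quality is diminished.

diminished fifth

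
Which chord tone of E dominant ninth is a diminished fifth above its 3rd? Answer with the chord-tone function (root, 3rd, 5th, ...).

The chord tones of E9 are E-G#-B-D-F#.
The 3rd is G#. A diminished fifth above G# is D.
D is the chord's 7th.

7th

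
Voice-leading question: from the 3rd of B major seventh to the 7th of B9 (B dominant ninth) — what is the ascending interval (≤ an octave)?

d5

B major seventh has D# as its 3rd, and B9 (B dominant ninth) has A as its 7th.
From D# to A: 6 semitones over a fifth = diminished.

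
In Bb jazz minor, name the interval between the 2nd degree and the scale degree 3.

Spelling Bb jazz minor: Bb C Db Eb F G A.
So we need the interval from C up to Db.
C up to Db is 1 semitone, a half step narrower than a major second, so the interval is minor.

minor second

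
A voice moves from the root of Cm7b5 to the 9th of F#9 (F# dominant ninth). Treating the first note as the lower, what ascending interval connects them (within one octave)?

Cm7b5 has C as its root, and F#9 (F# dominant ninth) has G# as its 9th.
5 letter names make it a fifth; at 8 semitones (a half step wider than perfect) the quality is augmented.

augmented 5th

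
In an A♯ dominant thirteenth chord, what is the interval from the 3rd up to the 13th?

perfect 11th

A♯13 (A♯ dominant thirteenth) is spelled A♯ C𝄪 E♯ G♯ B♯ F𝄪.
That puts C𝄪 below F𝄪.
C𝄪 up to F𝄪 spans 11 letter names and 17 semitones — a perfect eleventh.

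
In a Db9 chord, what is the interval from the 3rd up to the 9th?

minor 7th

Db9 (Db dominant ninth) is spelled Db-F-Ab-Cb-Eb.
So we need the interval from F up to Eb.
7 letter names make it a seventh; at 10 semitones (a half step narrower than major) the quality is minor.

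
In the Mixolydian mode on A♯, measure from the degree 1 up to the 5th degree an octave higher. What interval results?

Spelling the Mixolydian mode on A♯: A♯ B♯ C𝄪 D♯ E♯ F𝄪 G♯.
That puts A♯ below E♯.
A♯ up to E♯ spans 12 letter names and 19 semitones — a perfect twelfth.

P12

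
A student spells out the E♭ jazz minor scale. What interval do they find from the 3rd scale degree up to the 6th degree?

Spelling the E♭ jazz minor scale: E♭ F G♭ A♭ B♭ C D.
3rd scale degree = G♭; 6th degree = C.
From G♭ to C: 6 semitones over a fourth = augmented.

A4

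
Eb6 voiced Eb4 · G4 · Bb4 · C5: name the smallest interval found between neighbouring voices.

Adjacent intervals: Eb4→G4 = major third; G4→Bb4 = minor third; Bb4→C5 = major second.
The smallest is Bb4 to C5, a major second (2 semitones).

major second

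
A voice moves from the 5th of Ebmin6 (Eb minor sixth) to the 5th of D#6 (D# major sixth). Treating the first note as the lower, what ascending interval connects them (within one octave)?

The 5th of Ebmin6 (Eb minor sixth) is Bb; the 5th of D#6 (D# major sixth) is A#.
Bb up to A# is 12 semitones, a half step wider than a major seventh, so the interval is augmented.

augmented 7th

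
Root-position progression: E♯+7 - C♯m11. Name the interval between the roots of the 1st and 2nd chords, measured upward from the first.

The roots are E♯ and C♯.
6 letter names make it a sixth; at 8 semitones (a half step narrower than major) the quality is minor.

minor sixth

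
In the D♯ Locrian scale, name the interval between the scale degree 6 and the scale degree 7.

Spelling the D♯ Locrian scale: D♯ E F♯ G♯ A B C♯.
The scale degree 6 is B and the 7th degree is C♯.
From B to C♯ is 2 semitones, exactly the major second.

major second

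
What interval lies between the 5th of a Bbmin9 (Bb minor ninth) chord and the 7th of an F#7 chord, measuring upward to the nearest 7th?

The 5th of Bbmin9 (Bb minor ninth) is F; the 7th of F#7 is E.
From F to E is 11 semitones, exactly the major seventh.

major seventh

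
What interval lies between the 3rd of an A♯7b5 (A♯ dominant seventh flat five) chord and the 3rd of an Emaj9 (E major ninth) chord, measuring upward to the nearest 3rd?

diminished fifth

A♯7b5 (A♯ dominant seventh flat five) has C𝄪 as its 3rd, and Emaj9 (E major ninth) has G♯ as its 3rd.
From C𝄪 to G♯: 6 semitones over a fifth = diminished.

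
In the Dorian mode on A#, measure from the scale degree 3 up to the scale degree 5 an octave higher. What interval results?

major tenth

A# dorian: A# B# C# D# E# F## G#.
The scale degree 3 is C# and the 5th degree (up an octave) is E#.
Counting 10 letters and 16 half steps from C# gives a major tenth.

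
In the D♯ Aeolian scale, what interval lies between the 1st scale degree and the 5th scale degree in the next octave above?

Spelling the D♯ Aeolian scale: D♯ E♯ F♯ G♯ A♯ B C♯.
That puts D♯ below A♯.
From D♯ to A♯ is 19 semitones, exactly the perfect twelfth.

perfect twelfth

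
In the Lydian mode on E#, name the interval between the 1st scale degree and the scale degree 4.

The scale runs E# F## G## A## B# C## D##.
The 1st scale degree is E# and the degree 4 is A##.
From E# to A##: 6 semitones over a fourth = augmented.

augmented fourth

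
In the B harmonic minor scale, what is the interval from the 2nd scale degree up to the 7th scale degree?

M6

B harmonic minor: B C# D E F# G A#.
So we need the interval from C# up to A#.
C# up to A# spans 6 letter names and 9 semitones — a major sixth.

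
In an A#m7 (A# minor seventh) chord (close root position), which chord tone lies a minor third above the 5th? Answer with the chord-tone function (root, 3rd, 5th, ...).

A# minor seventh: A#, C#, E#, G#.
The 5th is E#. A minor third above E# is G#.
G# is the chord's 7th.

7th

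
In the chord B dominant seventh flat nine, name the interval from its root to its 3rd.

major third

The chord tones of B7b9 are B, D#, F#, A, C.
The root is B and the 3rd is D#.
B up to D# spans 3 letter names and 4 semitones — a major third.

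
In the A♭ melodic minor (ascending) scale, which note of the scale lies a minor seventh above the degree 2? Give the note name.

The scale is A♭ B♭ C♭ D♭ E♭ F G.
The degree 2 is B♭; a minor seventh above that is A♭ — scale degree 1.

Ab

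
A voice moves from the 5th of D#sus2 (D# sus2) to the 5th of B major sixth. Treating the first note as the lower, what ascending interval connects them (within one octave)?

m6

The 5th of D#sus2 (D# sus2) is A#; the 5th of B major sixth is F#.
A# up to F# is 8 semitones, a half step narrower than a major sixth, so the interval is minor.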